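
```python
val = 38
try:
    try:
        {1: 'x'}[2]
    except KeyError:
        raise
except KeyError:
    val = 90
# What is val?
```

Step-by-step execution trace:
1. Inner try: `{1: 'x'}[2]` raises KeyError.
2. Inner `except KeyError` matches; bare `raise` re-raises the same KeyError.
3. Outer `except KeyError` matches → val = 90.
Result: 90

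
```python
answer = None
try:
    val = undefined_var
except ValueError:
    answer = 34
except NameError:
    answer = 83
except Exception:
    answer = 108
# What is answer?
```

Step-by-step execution trace:
1. `val = undefined_var` raises NameError.
2. `except ValueError` does not match NameError; skipped.
3. `except NameError` matches → answer = 83.
4. Remaining except clauses are skipped.
Result: 83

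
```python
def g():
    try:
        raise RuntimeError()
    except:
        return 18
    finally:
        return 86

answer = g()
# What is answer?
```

Step-by-step execution trace:
1. `g()` enters try: `raise RuntimeError()` raises RuntimeError.
2. bare `except` matches → `return 18` sets pending return value 18.
3. Before returning, `finally: return 86` runs and overrides the pending return.
4. g() returns 86 → answer = 86.
Result: 86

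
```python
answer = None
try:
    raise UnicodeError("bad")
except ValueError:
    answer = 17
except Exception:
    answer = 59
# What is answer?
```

Step-by-step execution trace:
1. `raise UnicodeError(...)` raises UnicodeError.
2. `except ValueError` matches (UnicodeError is a subclass of ValueError) → answer = 17.
3. `except Exception` is not reached.
Result: 17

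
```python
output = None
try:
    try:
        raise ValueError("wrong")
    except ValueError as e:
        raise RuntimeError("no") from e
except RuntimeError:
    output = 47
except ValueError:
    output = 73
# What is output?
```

Step-by-step execution trace:
1. Inner try raises ValueError; inner `except ValueError as e` catches it.
2. `raise RuntimeError(...) from e` raises RuntimeError (ValueError is attached as __cause__, but only RuntimeError is active).
3. Outer `except RuntimeError` matches → output = 47.
4. `except ValueError` is not reached.
Result: 47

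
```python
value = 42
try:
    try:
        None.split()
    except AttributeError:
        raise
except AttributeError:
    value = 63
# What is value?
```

Step-by-step execution trace:
1. Inner try: `None.split()` raises AttributeError.
2. Inner `except AttributeError` matches; bare `raise` re-raises the same AttributeError.
3. Outer `except AttributeError` matches → value = 63.
Result: 63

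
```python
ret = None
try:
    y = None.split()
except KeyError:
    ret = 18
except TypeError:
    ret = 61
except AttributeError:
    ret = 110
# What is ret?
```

Step-by-step execution trace:
1. `y = None.split()` raises AttributeError.
2. `except KeyError` does not match AttributeError; skipped.
3. `except TypeError` does not match AttributeError; skipped.
4. `except AttributeError` matches → ret = 110.
Result: 110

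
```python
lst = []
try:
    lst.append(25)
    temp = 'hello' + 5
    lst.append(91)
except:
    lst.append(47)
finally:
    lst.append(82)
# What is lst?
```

Step-by-step execution trace:
1. try: `lst.append(25)` → lst = [25].
2. `temp = 'hello' + 5` raises TypeError; `lst.append(91)` is not reached.
3. bare `except` matches → `lst.append(47)` → lst = [25, 47].
4. finally always runs: `lst.append(82)` → lst = [25, 47, 82].
Result: [25, 47, 82]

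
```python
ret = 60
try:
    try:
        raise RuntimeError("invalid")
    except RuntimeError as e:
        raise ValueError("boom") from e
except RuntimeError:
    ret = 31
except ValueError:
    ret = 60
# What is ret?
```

Step-by-step execution trace:
1. Inner try raises RuntimeError; inner `except RuntimeError as e` catches it.
2. `raise ValueError(...) from e` raises ValueError (RuntimeError is attached as __cause__, but only ValueError is active).
3. Outer `except RuntimeError` does not match ValueError; skipped.
4. Outer `except ValueError` matches → ret = 60.
Result: 60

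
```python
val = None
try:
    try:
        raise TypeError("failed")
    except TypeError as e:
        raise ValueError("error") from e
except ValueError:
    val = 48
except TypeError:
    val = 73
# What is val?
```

Step-by-step execution trace:
1. Inner try raises TypeError; inner `except TypeError as e` catches it.
2. `raise ValueError(...) from e` raises ValueError (TypeError is attached as __cause__, but only ValueError is active).
3. Outer `except ValueError` matches → val = 48.
4. `except TypeError` is not reached.
Result: 48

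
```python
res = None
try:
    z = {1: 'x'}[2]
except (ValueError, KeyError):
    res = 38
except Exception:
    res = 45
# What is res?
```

Step-by-step execution trace:
1. `z = {1: 'x'}[2]` raises KeyError.
2. `except (ValueError, KeyError)` matches (KeyError is in the tuple) → res = 38.
3. `except Exception` is not reached.
Result: 38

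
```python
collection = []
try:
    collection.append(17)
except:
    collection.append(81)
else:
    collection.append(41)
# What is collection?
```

Step-by-step execution trace:
1. try: `collection.append(17)` → collection = [17]. No exception raised.
2. `except` is skipped.
3. `else` runs (try completed without exception): `collection.append(41)` → collection = [17, 41].
Result: [17, 41]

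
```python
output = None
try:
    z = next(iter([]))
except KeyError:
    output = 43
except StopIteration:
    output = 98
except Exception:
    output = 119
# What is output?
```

Step-by-step execution trace:
1. `z = next(iter([]))` raises StopIteration.
2. `except KeyError` does not match StopIteration; skipped.
3. `except StopIteration` matches → output = 98.
4. Remaining except clauses are skipped.
Result: 98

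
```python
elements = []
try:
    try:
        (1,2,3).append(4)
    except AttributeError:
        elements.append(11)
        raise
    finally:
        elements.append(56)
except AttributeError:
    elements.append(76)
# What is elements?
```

Step-by-step execution trace:
1. Inner try: `(1,2,3).append(4)` raises AttributeError.
2. Inner `except AttributeError` matches → `elements.append(11)` → elements = [11].
3. bare `raise` re-raises AttributeError.
4. Inner `finally` runs during unwinding: `elements.append(56)` → elements = [11, 56].
5. Outer `except AttributeError` matches → `elements.append(76)` → elements = [11, 56, 76].
Result: [11, 56, 76]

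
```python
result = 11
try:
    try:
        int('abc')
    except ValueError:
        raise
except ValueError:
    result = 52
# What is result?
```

Step-by-step execution trace:
1. Inner try: `int('abc')` raises ValueError.
2. Inner `except ValueError` matches; bare `raise` re-raises the same ValueError.
3. Outer `except ValueError` matches → result = 52.
Result: 52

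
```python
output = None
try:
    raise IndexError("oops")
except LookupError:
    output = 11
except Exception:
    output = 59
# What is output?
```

Step-by-step execution trace:
1. `raise IndexError(...)` raises IndexError.
2. `except LookupError` matches (IndexError is a subclass of LookupError) → output = 11.
3. `except Exception` is not reached.
Result: 11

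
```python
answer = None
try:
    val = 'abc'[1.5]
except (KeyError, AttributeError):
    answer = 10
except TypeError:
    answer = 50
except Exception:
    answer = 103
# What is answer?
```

Step-by-step execution trace:
1. `val = 'abc'[1.5]` raises TypeError.
2. `except (KeyError, AttributeError)` does not match TypeError; skipped.
3. `except TypeError` matches (exact type match) → answer = 50.
4. `except Exception` is not reached.
Result: 50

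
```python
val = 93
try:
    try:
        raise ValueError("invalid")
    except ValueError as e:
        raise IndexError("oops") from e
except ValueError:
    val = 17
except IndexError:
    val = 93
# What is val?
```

Step-by-step execution trace:
1. Inner try raises ValueError; inner `except ValueError as e` catches it.
2. `raise IndexError(...) from e` raises IndexError (ValueError is attached as __cause__, but only IndexError is active).
3. Outer `except ValueError` does not match IndexError; skipped.
4. Outer `except IndexError` matches → val = 93.
Result: 93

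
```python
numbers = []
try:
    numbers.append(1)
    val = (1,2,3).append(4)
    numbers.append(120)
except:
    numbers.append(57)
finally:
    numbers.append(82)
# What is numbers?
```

Step-by-step execution trace:
1. try: `numbers.append(1)` → numbers = [1].
2. `val = (1,2,3).append(4)` raises AttributeError; `numbers.append(120)` is not reached.
3. bare `except` matches → `numbers.append(57)` → numbers = [1, 57].
4. finally always runs: `numbers.append(82)` → numbers = [1, 57, 82].
Result: [1, 57, 82]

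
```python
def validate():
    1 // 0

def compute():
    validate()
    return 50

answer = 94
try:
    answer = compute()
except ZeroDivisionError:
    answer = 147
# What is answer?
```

Step-by-step execution trace:
1. answer starts at 94.
2. try: `compute()` calls `validate()`.
3. `validate()` evaluates `1 // 0`, which raises ZeroDivisionError; it propagates through compute (uncaught).
4. `return 50` in compute is not reached; the assignment to answer does not complete.
5. `except ZeroDivisionError` matches → answer = 147.
Result: 147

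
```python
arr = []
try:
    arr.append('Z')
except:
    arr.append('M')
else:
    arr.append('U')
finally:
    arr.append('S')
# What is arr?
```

Step-by-step execution trace:
1. try: `arr.append('Z')` → arr = ['Z']. No exception raised.
2. `except` is skipped.
3. `else` runs: `arr.append('U')` → arr = ['Z', 'U'].
4. `finally` always runs: `arr.append('S')` → arr = ['Z', 'U', 'S'].
Result: ['Z', 'U', 'S']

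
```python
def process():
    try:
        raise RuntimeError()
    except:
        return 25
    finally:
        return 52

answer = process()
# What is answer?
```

Step-by-step execution trace:
1. `process()` enters try: `raise RuntimeError()` raises RuntimeError.
2. bare `except` matches → `return 25` sets pending return value 25.
3. Before returning, `finally: return 52` runs and overrides the pending return.
4. process() returns 52 → answer = 52.
Result: 52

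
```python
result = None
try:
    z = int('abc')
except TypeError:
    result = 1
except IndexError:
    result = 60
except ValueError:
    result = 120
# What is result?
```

Step-by-step execution trace:
1. `z = int('abc')` raises ValueError.
2. `except TypeError` does not match ValueError; skipped.
3. `except IndexError` does not match ValueError; skipped.
4. `except ValueError` matches → result = 120.
Result: 120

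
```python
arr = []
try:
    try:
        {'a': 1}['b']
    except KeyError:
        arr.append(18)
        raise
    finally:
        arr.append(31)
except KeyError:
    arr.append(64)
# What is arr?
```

Step-by-step execution trace:
1. Inner try: `{'a': 1}['b']` raises KeyError.
2. Inner `except KeyError` matches → `arr.append(18)` → arr = [18].
3. bare `raise` re-raises KeyError.
4. Inner `finally` runs during unwinding: `arr.append(31)` → arr = [18, 31].
5. Outer `except KeyError` matches → `arr.append(64)` → arr = [18, 31, 64].
Result: [18, 31, 64]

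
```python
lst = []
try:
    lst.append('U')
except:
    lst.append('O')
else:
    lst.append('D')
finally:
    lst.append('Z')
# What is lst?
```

Step-by-step execution trace:
1. try: `lst.append('U')` → lst = ['U']. No exception raised.
2. `except` is skipped.
3. `else` runs: `lst.append('D')` → lst = ['U', 'D'].
4. `finally` always runs: `lst.append('Z')` → lst = ['U', 'D', 'Z'].
Result: ['U', 'D', 'Z']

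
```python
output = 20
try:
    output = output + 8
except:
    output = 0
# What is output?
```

Step-by-step execution trace:
1. output starts at 20.
2. try: `output = output + 8` → output = 28. No exception raised.
3. `except` is skipped.
Result: 28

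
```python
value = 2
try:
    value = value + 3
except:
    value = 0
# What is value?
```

Step-by-step execution trace:
1. value starts at 2.
2. try: `value = value + 3` → value = 5. No exception raised.
3. `except` is skipped.
Result: 5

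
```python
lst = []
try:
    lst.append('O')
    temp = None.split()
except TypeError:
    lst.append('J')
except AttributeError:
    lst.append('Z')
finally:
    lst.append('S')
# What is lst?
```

Step-by-step execution trace:
1. try: `lst.append('O')` → lst = ['O'].
2. `temp = None.split()` raises AttributeError.
3. `except TypeError` does not match AttributeError; skipped.
4. `except AttributeError` matches → `lst.append('Z')` → lst = ['O', 'Z'].
5. finally always runs: `lst.append('S')` → lst = ['O', 'Z', 'S'].
Result: ['O', 'Z', 'S']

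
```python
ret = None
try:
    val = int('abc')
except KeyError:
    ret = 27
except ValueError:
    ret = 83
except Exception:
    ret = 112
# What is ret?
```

Step-by-step execution trace:
1. `val = int('abc')` raises ValueError.
2. `except KeyError` does not match ValueError; skipped.
3. `except ValueError` matches → ret = 83.
4. Remaining except clauses are skipped.
Result: 83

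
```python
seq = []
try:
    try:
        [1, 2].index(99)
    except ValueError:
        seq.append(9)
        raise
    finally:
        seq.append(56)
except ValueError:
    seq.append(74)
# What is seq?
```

Step-by-step execution trace:
1. Inner try: `[1, 2].index(99)` raises ValueError.
2. Inner `except ValueError` matches → `seq.append(9)` → seq = [9].
3. bare `raise` re-raises ValueError.
4. Inner `finally` runs during unwinding: `seq.append(56)` → seq = [9, 56].
5. Outer `except ValueError` matches → `seq.append(74)` → seq = [9, 56, 74].
Result: [9, 56, 74]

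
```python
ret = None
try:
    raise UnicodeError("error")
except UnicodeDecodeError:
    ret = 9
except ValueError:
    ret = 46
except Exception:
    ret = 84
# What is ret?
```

Step-by-step execution trace:
1. `raise UnicodeError(...)` raises UnicodeError.
2. `except UnicodeDecodeError` does not match (UnicodeError is not a subclass of UnicodeDecodeError); skipped.
3. `except ValueError` matches (UnicodeError is a subclass of ValueError) → ret = 46.
4. `except Exception` is not reached.
Result: 46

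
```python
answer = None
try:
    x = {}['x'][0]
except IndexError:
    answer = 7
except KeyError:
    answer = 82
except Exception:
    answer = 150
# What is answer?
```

Step-by-step execution trace:
1. `x = {}['x'][0]` raises KeyError.
2. `except IndexError` does not match KeyError; skipped.
3. `except KeyError` matches → answer = 82.
4. Remaining except clauses are skipped.
Result: 82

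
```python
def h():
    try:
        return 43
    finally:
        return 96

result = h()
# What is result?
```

Step-by-step execution trace:
1. `h()` enters try: `return 43` sets pending return value 43.
2. Before returning, `finally: return 96` runs and overrides the pending return.
3. h() returns 96 → result = 96.
Result: 96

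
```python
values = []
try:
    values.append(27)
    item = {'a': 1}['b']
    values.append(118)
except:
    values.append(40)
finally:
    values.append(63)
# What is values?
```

Step-by-step execution trace:
1. try: `values.append(27)` → values = [27].
2. `item = {'a': 1}['b']` raises KeyError; `values.append(118)` is not reached.
3. bare `except` matches → `values.append(40)` → values = [27, 40].
4. finally always runs: `values.append(63)` → values = [27, 40, 63].
Result: [27, 40, 63]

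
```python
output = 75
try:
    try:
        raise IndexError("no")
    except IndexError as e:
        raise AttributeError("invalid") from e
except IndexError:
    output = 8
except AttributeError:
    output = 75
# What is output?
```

Step-by-step execution trace:
1. Inner try raises IndexError; inner `except IndexError as e` catches it.
2. `raise AttributeError(...) from e` raises AttributeError (IndexError is attached as __cause__, but only AttributeError is active).
3. Outer `except IndexError` does not match AttributeError; skipped.
4. Outer `except AttributeError` matches → output = 75.
Result: 75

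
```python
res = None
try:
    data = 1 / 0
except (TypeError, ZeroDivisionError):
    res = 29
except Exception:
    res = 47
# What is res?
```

Step-by-step execution trace:
1. `data = 1 / 0` raises ZeroDivisionError.
2. `except (TypeError, ZeroDivisionError)` matches (ZeroDivisionError is in the tuple) → res = 29.
3. `except Exception` is not reached.
Result: 29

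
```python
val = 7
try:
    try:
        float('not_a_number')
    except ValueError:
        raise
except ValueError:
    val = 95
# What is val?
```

Step-by-step execution trace:
1. Inner try: `float('not_a_number')` raises ValueError.
2. Inner `except ValueError` matches; bare `raise` re-raises the same ValueError.
3. Outer `except ValueError` matches → val = 95.
Result: 95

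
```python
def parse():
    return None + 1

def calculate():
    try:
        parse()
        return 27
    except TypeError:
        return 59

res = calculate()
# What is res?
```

Step-by-step execution trace:
1. `calculate()` calls `parse()`.
2. `parse()` evaluates `None + 1`, which raises TypeError; it propagates to the caller.
3. `return 27` is not reached.
4. `except TypeError` in calculate matches → returns 59.
5. res = 59.
Result: 59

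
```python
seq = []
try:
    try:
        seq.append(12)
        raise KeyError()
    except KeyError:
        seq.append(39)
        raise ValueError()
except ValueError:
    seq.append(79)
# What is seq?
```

Step-by-step execution trace:
1. Inner try: `seq.append(12)` → seq = [12].
2. `raise KeyError()` raises KeyError.
3. Inner `except KeyError` matches → `seq.append(39)` → seq = [12, 39].
4. `raise ValueError()` raises ValueError; propagates to outer try.
5. Outer `except ValueError` matches → `seq.append(79)` → seq = [12, 39, 79].
Result: [12, 39, 79]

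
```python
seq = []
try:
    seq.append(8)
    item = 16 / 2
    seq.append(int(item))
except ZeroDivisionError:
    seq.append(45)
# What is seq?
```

Step-by-step execution trace:
1. try: `seq.append(8)` → seq = [8].
2. `item = 16 / 2` → item = 8.0. No exception raised.
3. `seq.append(int(item))` → seq = [8, 8].
4. `except ZeroDivisionError` is skipped (no exception was raised).
Result: [8, 8]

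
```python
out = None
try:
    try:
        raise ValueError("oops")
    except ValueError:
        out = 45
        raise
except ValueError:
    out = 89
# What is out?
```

Step-by-step execution trace:
1. Inner try: `raise ValueError("oops")` raises ValueError.
2. Inner `except ValueError` matches → out = 45.
3. bare `raise` re-raises the same ValueError.
4. Outer `except ValueError` matches → out = 89.
Result: 89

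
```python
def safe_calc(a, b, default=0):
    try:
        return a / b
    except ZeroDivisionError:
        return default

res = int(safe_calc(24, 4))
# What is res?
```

Step-by-step execution trace:
1. `safe_calc(24, 4)` enters try: `return 24 / 4` → returns 6.0. No exception raised.
2. `except ZeroDivisionError` is skipped.
3. `int(6.0)` → 6 → res = 6.
Result: 6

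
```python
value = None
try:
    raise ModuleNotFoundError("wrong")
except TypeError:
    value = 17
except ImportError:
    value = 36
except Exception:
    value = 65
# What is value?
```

Step-by-step execution trace:
1. `raise ModuleNotFoundError(...)` raises ModuleNotFoundError.
2. `except TypeError` does not match (ModuleNotFoundError is not a subclass of TypeError); skipped.
3. `except ImportError` matches (ModuleNotFoundError is a subclass of ImportError) → value = 36.
4. `except Exception` is not reached.
Result: 36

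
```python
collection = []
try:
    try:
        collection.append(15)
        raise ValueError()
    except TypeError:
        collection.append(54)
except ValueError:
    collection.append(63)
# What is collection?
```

Step-by-step execution trace:
1. Inner try: `collection.append(15)` → collection = [15].
2. `raise ValueError()` raises ValueError.
3. Inner `except TypeError` does not match ValueError; exception propagates to outer try.
4. Outer `except ValueError` matches → `collection.append(63)` → collection = [15, 63].
Result: [15, 63]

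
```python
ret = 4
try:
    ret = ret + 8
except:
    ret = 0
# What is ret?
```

Step-by-step execution trace:
1. ret starts at 4.
2. try: `ret = ret + 8` → ret = 12. No exception raised.
3. `except` is skipped.
Result: 12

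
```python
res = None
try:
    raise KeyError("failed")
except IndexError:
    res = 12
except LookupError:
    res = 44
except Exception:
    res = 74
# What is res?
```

Step-by-step execution trace:
1. `raise KeyError(...)` raises KeyError.
2. `except IndexError` does not match (KeyError is not a subclass of IndexError); skipped.
3. `except LookupError` matches (KeyError is a subclass of LookupError) → res = 44.
4. `except Exception` is not reached.
Result: 44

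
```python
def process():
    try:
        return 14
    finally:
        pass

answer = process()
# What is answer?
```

Step-by-step execution trace:
1. `process()` enters try: `return 14` sets pending return value 14.
2. Before returning, `finally: pass` runs (no effect).
3. process() returns 14 → answer = 14.
Result: 14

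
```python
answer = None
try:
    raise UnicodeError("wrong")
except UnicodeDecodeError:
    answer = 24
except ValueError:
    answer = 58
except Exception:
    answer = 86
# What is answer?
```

Step-by-step execution trace:
1. `raise UnicodeError(...)` raises UnicodeError.
2. `except UnicodeDecodeError` does not match (UnicodeError is not a subclass of UnicodeDecodeError); skipped.
3. `except ValueError` matches (UnicodeError is a subclass of ValueError) → answer = 58.
4. `except Exception` is not reached.
Result: 58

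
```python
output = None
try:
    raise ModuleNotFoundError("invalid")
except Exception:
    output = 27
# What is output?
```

Step-by-step execution trace:
1. `raise ModuleNotFoundError(...)` raises ModuleNotFoundError.
2. `except Exception` matches (ModuleNotFoundError is a subclass of Exception) → output = 27.
Result: 27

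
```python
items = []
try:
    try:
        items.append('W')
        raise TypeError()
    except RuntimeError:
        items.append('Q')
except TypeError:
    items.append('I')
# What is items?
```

Step-by-step execution trace:
1. Inner try: `items.append('W')` → items = ['W'].
2. `raise TypeError()` raises TypeError.
3. Inner `except RuntimeError` does not match TypeError; exception propagates to outer try.
4. Outer `except TypeError` matches → `items.append('I')` → items = ['W', 'I'].
Result: ['W', 'I']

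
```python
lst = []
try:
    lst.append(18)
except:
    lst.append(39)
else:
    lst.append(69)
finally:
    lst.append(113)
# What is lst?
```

Step-by-step execution trace:
1. try: `lst.append(18)` → lst = [18]. No exception raised.
2. `except` is skipped.
3. `else` runs: `lst.append(69)` → lst = [18, 69].
4. `finally` always runs: `lst.append(113)` → lst = [18, 69, 113].
Result: [18, 69, 113]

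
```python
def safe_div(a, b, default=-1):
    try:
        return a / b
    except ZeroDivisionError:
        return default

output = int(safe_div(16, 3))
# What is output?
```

Step-by-step execution trace:
1. `safe_div(16, 3)` enters try: `return 16 / 3` → returns 5.333333333333333. No exception raised.
2. `except ZeroDivisionError` is skipped.
3. `int(5.333333333333333)` → 5 → output = 5.
Result: 5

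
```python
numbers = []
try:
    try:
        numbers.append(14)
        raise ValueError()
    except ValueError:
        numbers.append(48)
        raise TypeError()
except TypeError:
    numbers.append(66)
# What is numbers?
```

Step-by-step execution trace:
1. Inner try: `numbers.append(14)` → numbers = [14].
2. `raise ValueError()` raises ValueError.
3. Inner `except ValueError` matches → `numbers.append(48)` → numbers = [14, 48].
4. `raise TypeError()` raises TypeError; propagates to outer try.
5. Outer `except TypeError` matches → `numbers.append(66)` → numbers = [14, 48, 66].
Result: [14, 48, 66]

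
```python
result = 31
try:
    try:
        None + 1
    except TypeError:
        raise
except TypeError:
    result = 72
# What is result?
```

Step-by-step execution trace:
1. Inner try: `None + 1` raises TypeError.
2. Inner `except TypeError` matches; bare `raise` re-raises the same TypeError.
3. Outer `except TypeError` matches → result = 72.
Result: 72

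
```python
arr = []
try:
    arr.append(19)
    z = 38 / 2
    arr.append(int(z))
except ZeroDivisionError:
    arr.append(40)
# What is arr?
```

Step-by-step execution trace:
1. try: `arr.append(19)` → arr = [19].
2. `z = 38 / 2` → z = 19.0. No exception raised.
3. `arr.append(int(z))` → arr = [19, 19].
4. `except ZeroDivisionError` is skipped (no exception was raised).
Result: [19, 19]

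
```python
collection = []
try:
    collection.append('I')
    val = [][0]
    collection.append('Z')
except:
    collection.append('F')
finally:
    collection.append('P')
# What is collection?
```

Step-by-step execution trace:
1. try: `collection.append('I')` → collection = ['I'].
2. `val = [][0]` raises IndexError; `collection.append('Z')` is not reached.
3. bare `except` matches → `collection.append('F')` → collection = ['I', 'F'].
4. finally always runs: `collection.append('P')` → collection = ['I', 'F', 'P'].
Result: ['I', 'F', 'P']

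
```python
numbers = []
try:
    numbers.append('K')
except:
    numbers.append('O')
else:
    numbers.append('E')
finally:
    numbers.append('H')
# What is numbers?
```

Step-by-step execution trace:
1. try: `numbers.append('K')` → numbers = ['K']. No exception raised.
2. `except` is skipped.
3. `else` runs: `numbers.append('E')` → numbers = ['K', 'E'].
4. `finally` always runs: `numbers.append('H')` → numbers = ['K', 'E', 'H'].
Result: ['K', 'E', 'H']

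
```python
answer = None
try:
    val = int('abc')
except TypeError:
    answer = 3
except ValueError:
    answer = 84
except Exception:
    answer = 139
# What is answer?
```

Step-by-step execution trace:
1. `val = int('abc')` raises ValueError.
2. `except TypeError` does not match ValueError; skipped.
3. `except ValueError` matches → answer = 84.
4. Remaining except clauses are skipped.
Result: 84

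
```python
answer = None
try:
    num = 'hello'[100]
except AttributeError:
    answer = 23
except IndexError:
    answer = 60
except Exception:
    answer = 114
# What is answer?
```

Step-by-step execution trace:
1. `num = 'hello'[100]` raises IndexError.
2. `except AttributeError` does not match IndexError; skipped.
3. `except IndexError` matches → answer = 60.
4. Remaining except clauses are skipped.
Result: 60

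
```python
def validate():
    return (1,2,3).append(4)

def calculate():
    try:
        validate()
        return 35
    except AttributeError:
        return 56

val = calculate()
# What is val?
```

Step-by-step execution trace:
1. `calculate()` calls `validate()`.
2. `validate()` evaluates `(1,2,3).append(4)`, which raises AttributeError; it propagates to the caller.
3. `return 35` is not reached.
4. `except AttributeError` in calculate matches → returns 56.
5. val = 56.
Result: 56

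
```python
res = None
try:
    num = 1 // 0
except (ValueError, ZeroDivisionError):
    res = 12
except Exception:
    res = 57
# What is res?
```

Step-by-step execution trace:
1. `num = 1 // 0` raises ZeroDivisionError.
2. `except (ValueError, ZeroDivisionError)` matches (ZeroDivisionError is in the tuple) → res = 12.
3. `except Exception` is not reached.
Result: 12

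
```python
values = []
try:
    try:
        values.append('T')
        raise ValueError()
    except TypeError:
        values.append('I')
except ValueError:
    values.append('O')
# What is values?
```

Step-by-step execution trace:
1. Inner try: `values.append('T')` → values = ['T'].
2. `raise ValueError()` raises ValueError.
3. Inner `except TypeError` does not match ValueError; exception propagates to outer try.
4. Outer `except ValueError` matches → `values.append('O')` → values = ['T', 'O'].
Result: ['T', 'O']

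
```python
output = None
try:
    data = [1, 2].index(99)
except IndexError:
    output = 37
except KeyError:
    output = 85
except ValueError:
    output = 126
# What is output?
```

Step-by-step execution trace:
1. `data = [1, 2].index(99)` raises ValueError.
2. `except IndexError` does not match ValueError; skipped.
3. `except KeyError` does not match ValueError; skipped.
4. `except ValueError` matches → output = 126.
Result: 126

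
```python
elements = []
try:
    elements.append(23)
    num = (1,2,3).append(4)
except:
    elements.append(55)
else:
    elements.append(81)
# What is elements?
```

Step-by-step execution trace:
1. try: `elements.append(23)` → elements = [23].
2. `num = (1,2,3).append(4)` raises AttributeError.
3. bare `except` matches → `elements.append(55)` → elements = [23, 55].
4. `else` is skipped (an exception was raised).
Result: [23, 55]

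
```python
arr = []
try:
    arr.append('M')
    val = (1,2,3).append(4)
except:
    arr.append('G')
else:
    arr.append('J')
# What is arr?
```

Step-by-step execution trace:
1. try: `arr.append('M')` → arr = ['M'].
2. `val = (1,2,3).append(4)` raises AttributeError.
3. bare `except` matches → `arr.append('G')` → arr = ['M', 'G'].
4. `else` is skipped (an exception was raised).
Result: ['M', 'G']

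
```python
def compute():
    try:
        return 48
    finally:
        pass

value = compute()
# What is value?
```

Step-by-step execution trace:
1. `compute()` enters try: `return 48` sets pending return value 48.
2. Before returning, `finally: pass` runs (no effect).
3. compute() returns 48 → value = 48.
Result: 48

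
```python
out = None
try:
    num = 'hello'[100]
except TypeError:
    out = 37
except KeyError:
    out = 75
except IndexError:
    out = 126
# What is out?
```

Step-by-step execution trace:
1. `num = 'hello'[100]` raises IndexError.
2. `except TypeError` does not match IndexError; skipped.
3. `except KeyError` does not match IndexError; skipped.
4. `except IndexError` matches → out = 126.
Result: 126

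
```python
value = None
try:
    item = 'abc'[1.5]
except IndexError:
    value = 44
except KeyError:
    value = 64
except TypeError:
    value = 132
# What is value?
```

Step-by-step execution trace:
1. `item = 'abc'[1.5]` raises TypeError.
2. `except IndexError` does not match TypeError; skipped.
3. `except KeyError` does not match TypeError; skipped.
4. `except TypeError` matches → value = 132.
Result: 132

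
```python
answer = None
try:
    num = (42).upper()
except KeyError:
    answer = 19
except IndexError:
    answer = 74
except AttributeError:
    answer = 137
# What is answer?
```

Step-by-step execution trace:
1. `num = (42).upper()` raises AttributeError.
2. `except KeyError` does not match AttributeError; skipped.
3. `except IndexError` does not match AttributeError; skipped.
4. `except AttributeError` matches → answer = 137.
Result: 137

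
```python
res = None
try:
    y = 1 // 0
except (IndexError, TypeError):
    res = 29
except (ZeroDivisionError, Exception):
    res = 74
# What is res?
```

Step-by-step execution trace:
1. `y = 1 // 0` raises ZeroDivisionError.
2. `except (IndexError, TypeError)` does not match ZeroDivisionError; skipped.
3. `except (ZeroDivisionError, Exception)` matches (ZeroDivisionError is in the tuple) → res = 74.
Result: 74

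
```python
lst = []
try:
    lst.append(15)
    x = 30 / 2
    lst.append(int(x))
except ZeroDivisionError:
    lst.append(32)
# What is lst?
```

Step-by-step execution trace:
1. try: `lst.append(15)` → lst = [15].
2. `x = 30 / 2` → x = 15.0. No exception raised.
3. `lst.append(int(x))` → lst = [15, 15].
4. `except ZeroDivisionError` is skipped (no exception was raised).
Result: [15, 15]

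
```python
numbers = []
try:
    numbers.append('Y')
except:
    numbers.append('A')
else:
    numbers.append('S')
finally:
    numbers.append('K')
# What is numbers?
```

Step-by-step execution trace:
1. try: `numbers.append('Y')` → numbers = ['Y']. No exception raised.
2. `except` is skipped.
3. `else` runs: `numbers.append('S')` → numbers = ['Y', 'S'].
4. `finally` always runs: `numbers.append('K')` → numbers = ['Y', 'S', 'K'].
Result: ['Y', 'S', 'K']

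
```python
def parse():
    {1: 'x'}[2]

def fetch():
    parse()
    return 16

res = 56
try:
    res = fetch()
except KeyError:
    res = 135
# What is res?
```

Step-by-step execution trace:
1. res starts at 56.
2. try: `fetch()` calls `parse()`.
3. `parse()` evaluates `{1: 'x'}[2]`, which raises KeyError; it propagates through fetch (uncaught).
4. `return 16` in fetch is not reached; the assignment to res does not complete.
5. `except KeyError` matches → res = 135.
Result: 135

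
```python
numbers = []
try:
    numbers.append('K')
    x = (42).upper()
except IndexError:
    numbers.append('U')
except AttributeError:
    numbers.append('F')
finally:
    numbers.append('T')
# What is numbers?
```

Step-by-step execution trace:
1. try: `numbers.append('K')` → numbers = ['K'].
2. `x = (42).upper()` raises AttributeError.
3. `except IndexError` does not match AttributeError; skipped.
4. `except AttributeError` matches → `numbers.append('F')` → numbers = ['K', 'F'].
5. finally always runs: `numbers.append('T')` → numbers = ['K', 'F', 'T'].
Result: ['K', 'F', 'T']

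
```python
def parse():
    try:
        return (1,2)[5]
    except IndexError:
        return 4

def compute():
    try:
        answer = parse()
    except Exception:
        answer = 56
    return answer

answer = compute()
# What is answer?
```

Step-by-step execution trace:
1. `compute()` calls `parse()`.
2. In parse: `(1,2)[5]` raises IndexError; `except IndexError` catches it → returns 4.
3. In compute: `answer = parse()` → answer = 4. No exception reaches compute.
4. `except Exception` is skipped; compute returns 4.
5. answer = 4.
Result: 4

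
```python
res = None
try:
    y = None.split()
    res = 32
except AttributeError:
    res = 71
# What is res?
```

Step-by-step execution trace:
1. `y = None.split()` raises AttributeError.
2. `res = 32` is not reached.
3. `except AttributeError` matches → res = 71.
Result: 71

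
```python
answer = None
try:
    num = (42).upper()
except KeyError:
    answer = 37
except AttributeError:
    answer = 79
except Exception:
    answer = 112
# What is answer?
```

Step-by-step execution trace:
1. `num = (42).upper()` raises AttributeError.
2. `except KeyError` does not match AttributeError; skipped.
3. `except AttributeError` matches → answer = 79.
4. Remaining except clauses are skipped.
Result: 79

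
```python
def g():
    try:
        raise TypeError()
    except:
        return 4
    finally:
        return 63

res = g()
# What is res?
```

Step-by-step execution trace:
1. `g()` enters try: `raise TypeError()` raises TypeError.
2. bare `except` matches → `return 4` sets pending return value 4.
3. Before returning, `finally: return 63` runs and overrides the pending return.
4. g() returns 63 → res = 63.
Result: 63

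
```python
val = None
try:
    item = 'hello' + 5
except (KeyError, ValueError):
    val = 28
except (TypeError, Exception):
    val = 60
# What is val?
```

Step-by-step execution trace:
1. `item = 'hello' + 5` raises TypeError.
2. `except (KeyError, ValueError)` does not match TypeError; skipped.
3. `except (TypeError, Exception)` matches (TypeError is in the tuple) → val = 60.
Result: 60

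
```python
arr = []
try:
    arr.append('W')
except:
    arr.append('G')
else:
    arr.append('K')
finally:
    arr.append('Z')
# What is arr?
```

Step-by-step execution trace:
1. try: `arr.append('W')` → arr = ['W']. No exception raised.
2. `except` is skipped.
3. `else` runs: `arr.append('K')` → arr = ['W', 'K'].
4. `finally` always runs: `arr.append('Z')` → arr = ['W', 'K', 'Z'].
Result: ['W', 'K', 'Z']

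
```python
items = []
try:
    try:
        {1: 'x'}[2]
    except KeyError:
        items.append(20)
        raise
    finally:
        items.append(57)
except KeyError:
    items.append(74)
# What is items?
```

Step-by-step execution trace:
1. Inner try: `{1: 'x'}[2]` raises KeyError.
2. Inner `except KeyError` matches → `items.append(20)` → items = [20].
3. bare `raise` re-raises KeyError.
4. Inner `finally` runs during unwinding: `items.append(57)` → items = [20, 57].
5. Outer `except KeyError` matches → `items.append(74)` → items = [20, 57, 74].
Result: [20, 57, 74]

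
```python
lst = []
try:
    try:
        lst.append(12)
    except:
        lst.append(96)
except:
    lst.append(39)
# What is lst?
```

Step-by-step execution trace:
1. Inner try: `lst.append(12)` → lst = [12]. No exception raised.
2. Inner `except` is skipped.
3. Inner try completes normally; outer `except` is skipped.
Result: [12]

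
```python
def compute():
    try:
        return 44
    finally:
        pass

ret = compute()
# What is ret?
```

Step-by-step execution trace:
1. `compute()` enters try: `return 44` sets pending return value 44.
2. Before returning, `finally: pass` runs (no effect).
3. compute() returns 44 → ret = 44.
Result: 44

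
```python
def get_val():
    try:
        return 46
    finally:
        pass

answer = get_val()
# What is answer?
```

Step-by-step execution trace:
1. `get_val()` enters try: `return 46` sets pending return value 46.
2. Before returning, `finally: pass` runs (no effect).
3. get_val() returns 46 → answer = 46.
Result: 46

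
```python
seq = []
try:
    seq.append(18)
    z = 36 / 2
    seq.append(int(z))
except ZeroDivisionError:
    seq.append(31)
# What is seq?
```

Step-by-step execution trace:
1. try: `seq.append(18)` → seq = [18].
2. `z = 36 / 2` → z = 18.0. No exception raised.
3. `seq.append(int(z))` → seq = [18, 18].
4. `except ZeroDivisionError` is skipped (no exception was raised).
Result: [18, 18]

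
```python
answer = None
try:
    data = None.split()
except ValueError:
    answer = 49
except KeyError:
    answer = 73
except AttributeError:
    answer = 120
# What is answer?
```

Step-by-step execution trace:
1. `data = None.split()` raises AttributeError.
2. `except ValueError` does not match AttributeError; skipped.
3. `except KeyError` does not match AttributeError; skipped.
4. `except AttributeError` matches → answer = 120.
Result: 120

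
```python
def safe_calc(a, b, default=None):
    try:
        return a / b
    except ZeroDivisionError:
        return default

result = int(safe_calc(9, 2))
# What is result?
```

Step-by-step execution trace:
1. `safe_calc(9, 2)` enters try: `return 9 / 2` → returns 4.5. No exception raised.
2. `except ZeroDivisionError` is skipped.
3. `int(4.5)` → 4 → result = 4.
Result: 4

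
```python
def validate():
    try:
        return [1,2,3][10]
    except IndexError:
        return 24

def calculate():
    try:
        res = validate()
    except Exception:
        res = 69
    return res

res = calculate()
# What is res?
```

Step-by-step execution trace:
1. `calculate()` calls `validate()`.
2. In validate: `[1,2,3][10]` raises IndexError; `except IndexError` catches it → returns 24.
3. In calculate: `res = validate()` → res = 24. No exception reaches calculate.
4. `except Exception` is skipped; calculate returns 24.
5. res = 24.
Result: 24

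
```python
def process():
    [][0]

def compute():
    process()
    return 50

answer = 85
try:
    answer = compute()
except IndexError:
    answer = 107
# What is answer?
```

Step-by-step execution trace:
1. answer starts at 85.
2. try: `compute()` calls `process()`.
3. `process()` evaluates `[][0]`, which raises IndexError; it propagates through compute (uncaught).
4. `return 50` in compute is not reached; the assignment to answer does not complete.
5. `except IndexError` matches → answer = 107.
Result: 107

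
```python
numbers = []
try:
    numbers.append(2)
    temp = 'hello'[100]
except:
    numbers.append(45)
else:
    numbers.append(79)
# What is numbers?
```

Step-by-step execution trace:
1. try: `numbers.append(2)` → numbers = [2].
2. `temp = 'hello'[100]` raises IndexError.
3. bare `except` matches → `numbers.append(45)` → numbers = [2, 45].
4. `else` is skipped (an exception was raised).
Result: [2, 45]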